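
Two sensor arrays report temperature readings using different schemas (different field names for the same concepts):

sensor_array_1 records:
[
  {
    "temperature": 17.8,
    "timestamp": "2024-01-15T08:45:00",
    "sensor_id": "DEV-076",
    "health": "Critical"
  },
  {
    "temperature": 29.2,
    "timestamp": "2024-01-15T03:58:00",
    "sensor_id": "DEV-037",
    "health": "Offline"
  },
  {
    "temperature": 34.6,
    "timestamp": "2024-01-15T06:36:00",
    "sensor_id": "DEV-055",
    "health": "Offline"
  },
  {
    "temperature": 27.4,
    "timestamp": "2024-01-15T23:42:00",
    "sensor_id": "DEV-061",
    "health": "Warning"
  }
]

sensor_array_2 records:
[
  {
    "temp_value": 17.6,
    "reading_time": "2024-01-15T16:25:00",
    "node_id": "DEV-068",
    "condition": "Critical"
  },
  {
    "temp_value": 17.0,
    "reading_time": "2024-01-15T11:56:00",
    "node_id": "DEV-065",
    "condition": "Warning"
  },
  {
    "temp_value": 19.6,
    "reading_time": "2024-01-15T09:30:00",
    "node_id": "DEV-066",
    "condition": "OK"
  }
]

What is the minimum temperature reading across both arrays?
17.0

Schema mapping: "temperature" (sensor_array_1) = "temp_value" (sensor_array_2) = temperature reading

Minimum in sensor_array_1: 17.8
Minimum in sensor_array_2: 17.0

Overall minimum: min(17.8, 17.0) = 17.0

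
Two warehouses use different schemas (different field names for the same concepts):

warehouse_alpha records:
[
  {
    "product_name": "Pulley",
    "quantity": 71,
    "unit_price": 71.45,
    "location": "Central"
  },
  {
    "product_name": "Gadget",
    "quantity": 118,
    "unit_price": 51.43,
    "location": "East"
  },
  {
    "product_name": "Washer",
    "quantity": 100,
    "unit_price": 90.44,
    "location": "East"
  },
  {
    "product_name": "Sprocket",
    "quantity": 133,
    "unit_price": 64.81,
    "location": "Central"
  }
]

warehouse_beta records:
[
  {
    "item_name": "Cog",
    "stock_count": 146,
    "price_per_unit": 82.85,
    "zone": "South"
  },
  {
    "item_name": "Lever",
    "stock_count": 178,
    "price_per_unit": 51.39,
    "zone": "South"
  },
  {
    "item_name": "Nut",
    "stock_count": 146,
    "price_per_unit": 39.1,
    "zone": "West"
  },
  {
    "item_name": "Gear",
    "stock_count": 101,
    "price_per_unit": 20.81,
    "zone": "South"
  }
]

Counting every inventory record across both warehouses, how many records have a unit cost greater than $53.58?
4

Schema mapping: "unit_price" (warehouse_alpha) = "price_per_unit" (warehouse_beta) = unit cost

Records > $53.58 in warehouse_alpha: 3
Records > $53.58 in warehouse_beta: 1

Total count: 3 + 1 = 4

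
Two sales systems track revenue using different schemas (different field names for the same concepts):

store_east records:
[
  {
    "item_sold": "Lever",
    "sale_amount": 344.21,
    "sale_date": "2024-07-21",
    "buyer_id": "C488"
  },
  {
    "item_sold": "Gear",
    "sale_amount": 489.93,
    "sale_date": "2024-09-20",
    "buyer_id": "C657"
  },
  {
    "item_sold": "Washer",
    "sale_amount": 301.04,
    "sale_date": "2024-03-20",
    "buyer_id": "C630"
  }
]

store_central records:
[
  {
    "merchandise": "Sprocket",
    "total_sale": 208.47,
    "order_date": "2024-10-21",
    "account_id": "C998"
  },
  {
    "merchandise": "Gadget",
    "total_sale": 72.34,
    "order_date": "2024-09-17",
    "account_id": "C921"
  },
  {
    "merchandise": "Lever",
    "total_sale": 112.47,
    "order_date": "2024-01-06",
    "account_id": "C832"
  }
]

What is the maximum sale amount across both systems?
489.93

Reconcile: "sale_amount" (store_east) = "total_sale" (store_central) = sale amount

Maximum in store_east: 489.93
Maximum in store_central: 208.47

Overall maximum: max(489.93, 208.47) = 489.93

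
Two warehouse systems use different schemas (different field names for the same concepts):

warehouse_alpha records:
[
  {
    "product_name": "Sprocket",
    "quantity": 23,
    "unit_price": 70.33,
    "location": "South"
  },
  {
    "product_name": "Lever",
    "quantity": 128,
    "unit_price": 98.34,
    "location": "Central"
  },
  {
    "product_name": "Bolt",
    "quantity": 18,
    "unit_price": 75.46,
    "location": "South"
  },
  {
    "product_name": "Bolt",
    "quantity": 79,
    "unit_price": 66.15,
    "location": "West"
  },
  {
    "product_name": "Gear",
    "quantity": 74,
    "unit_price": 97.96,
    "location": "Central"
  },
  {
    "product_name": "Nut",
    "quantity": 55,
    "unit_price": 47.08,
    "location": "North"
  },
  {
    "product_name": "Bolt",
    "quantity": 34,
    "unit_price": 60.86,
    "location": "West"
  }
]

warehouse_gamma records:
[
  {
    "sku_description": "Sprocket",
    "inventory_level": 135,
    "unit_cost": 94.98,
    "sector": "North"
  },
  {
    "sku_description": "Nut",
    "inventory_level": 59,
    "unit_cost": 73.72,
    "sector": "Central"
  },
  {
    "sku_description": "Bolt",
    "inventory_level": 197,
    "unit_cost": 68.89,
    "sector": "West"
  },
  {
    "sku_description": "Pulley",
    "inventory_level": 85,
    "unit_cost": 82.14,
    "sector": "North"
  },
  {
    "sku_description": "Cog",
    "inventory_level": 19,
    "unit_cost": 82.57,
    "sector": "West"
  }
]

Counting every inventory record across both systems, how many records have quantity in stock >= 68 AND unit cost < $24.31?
0

Schema mappings:
- "quantity" (warehouse_alpha) = "inventory_level" (warehouse_gamma) = quantity
- "unit_price" (warehouse_alpha) = "unit_cost" (warehouse_gamma) = unit cost

Records meeting both conditions in warehouse_alpha: 0
Records meeting both conditions in warehouse_gamma: 0

Total: 0 + 0 = 0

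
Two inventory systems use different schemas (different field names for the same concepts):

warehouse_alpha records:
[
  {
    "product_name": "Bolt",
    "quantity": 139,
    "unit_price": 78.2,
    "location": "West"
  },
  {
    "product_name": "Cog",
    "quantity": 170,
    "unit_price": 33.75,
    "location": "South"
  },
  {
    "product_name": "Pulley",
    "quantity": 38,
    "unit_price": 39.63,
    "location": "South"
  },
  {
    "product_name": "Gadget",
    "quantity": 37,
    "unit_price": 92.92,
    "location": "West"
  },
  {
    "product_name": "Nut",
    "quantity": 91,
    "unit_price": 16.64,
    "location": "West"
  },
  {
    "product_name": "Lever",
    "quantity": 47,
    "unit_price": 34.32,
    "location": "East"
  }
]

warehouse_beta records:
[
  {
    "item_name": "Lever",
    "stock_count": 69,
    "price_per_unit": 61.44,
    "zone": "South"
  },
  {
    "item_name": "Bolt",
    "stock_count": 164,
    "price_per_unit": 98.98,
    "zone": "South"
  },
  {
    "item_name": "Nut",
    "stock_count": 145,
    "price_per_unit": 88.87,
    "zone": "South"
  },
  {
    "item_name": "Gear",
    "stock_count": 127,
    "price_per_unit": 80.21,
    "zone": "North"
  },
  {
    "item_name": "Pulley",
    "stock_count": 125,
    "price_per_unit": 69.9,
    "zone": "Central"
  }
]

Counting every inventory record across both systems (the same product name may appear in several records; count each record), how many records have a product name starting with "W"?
0

Schema mapping: "product_name" (warehouse_alpha) = "item_name" (warehouse_beta) = product name

Records with product name starting with "W" in warehouse_alpha: 0
Records with product name starting with "W" in warehouse_beta: 0

Total: 0 + 0 = 0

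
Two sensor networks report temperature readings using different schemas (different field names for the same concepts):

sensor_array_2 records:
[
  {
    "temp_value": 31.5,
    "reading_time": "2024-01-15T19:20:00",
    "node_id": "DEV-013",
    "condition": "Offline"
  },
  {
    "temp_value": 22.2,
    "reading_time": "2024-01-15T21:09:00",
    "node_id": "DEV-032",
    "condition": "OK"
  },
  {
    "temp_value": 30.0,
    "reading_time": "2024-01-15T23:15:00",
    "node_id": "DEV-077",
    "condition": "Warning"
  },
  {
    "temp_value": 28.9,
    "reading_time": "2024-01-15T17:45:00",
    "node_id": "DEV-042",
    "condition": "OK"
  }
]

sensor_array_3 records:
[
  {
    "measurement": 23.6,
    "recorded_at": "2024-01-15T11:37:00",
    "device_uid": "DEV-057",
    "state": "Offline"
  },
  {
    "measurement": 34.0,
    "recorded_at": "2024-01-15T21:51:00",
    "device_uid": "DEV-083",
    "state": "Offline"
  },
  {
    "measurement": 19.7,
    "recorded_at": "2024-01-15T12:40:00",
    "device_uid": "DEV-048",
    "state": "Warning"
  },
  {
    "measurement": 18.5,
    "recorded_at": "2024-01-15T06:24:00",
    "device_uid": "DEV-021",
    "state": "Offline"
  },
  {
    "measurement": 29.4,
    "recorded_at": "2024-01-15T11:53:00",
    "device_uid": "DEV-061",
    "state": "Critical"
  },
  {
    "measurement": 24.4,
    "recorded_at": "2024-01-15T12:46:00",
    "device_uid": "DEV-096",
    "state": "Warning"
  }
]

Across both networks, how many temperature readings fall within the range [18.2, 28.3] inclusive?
5

Schema mapping: "temp_value" (sensor_array_2) = "measurement" (sensor_array_3) = temperature

Readings in [18.2, 28.3] from sensor_array_2: 1
Readings in [18.2, 28.3] from sensor_array_3: 4

Total count: 1 + 4 = 5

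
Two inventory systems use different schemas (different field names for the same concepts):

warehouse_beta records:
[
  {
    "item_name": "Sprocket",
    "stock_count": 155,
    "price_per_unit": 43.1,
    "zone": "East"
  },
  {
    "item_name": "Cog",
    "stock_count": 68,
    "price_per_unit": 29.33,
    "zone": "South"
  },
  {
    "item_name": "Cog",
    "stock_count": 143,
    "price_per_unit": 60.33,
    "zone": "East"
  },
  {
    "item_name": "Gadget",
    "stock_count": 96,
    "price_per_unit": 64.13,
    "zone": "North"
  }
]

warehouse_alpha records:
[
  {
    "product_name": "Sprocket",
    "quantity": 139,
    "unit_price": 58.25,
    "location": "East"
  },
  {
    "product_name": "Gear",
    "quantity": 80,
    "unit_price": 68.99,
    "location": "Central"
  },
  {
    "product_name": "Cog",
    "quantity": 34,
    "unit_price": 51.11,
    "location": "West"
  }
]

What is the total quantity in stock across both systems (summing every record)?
715

To reconcile these schemas, identify the field holding the quantity in stock in each system:
1. In warehouse_beta it is "stock_count"
2. In warehouse_alpha it is "quantity"

From warehouse_beta: 155 + 68 + 143 + 96 = 462
From warehouse_alpha: 139 + 80 + 34 = 253

Total: 462 + 253 = 715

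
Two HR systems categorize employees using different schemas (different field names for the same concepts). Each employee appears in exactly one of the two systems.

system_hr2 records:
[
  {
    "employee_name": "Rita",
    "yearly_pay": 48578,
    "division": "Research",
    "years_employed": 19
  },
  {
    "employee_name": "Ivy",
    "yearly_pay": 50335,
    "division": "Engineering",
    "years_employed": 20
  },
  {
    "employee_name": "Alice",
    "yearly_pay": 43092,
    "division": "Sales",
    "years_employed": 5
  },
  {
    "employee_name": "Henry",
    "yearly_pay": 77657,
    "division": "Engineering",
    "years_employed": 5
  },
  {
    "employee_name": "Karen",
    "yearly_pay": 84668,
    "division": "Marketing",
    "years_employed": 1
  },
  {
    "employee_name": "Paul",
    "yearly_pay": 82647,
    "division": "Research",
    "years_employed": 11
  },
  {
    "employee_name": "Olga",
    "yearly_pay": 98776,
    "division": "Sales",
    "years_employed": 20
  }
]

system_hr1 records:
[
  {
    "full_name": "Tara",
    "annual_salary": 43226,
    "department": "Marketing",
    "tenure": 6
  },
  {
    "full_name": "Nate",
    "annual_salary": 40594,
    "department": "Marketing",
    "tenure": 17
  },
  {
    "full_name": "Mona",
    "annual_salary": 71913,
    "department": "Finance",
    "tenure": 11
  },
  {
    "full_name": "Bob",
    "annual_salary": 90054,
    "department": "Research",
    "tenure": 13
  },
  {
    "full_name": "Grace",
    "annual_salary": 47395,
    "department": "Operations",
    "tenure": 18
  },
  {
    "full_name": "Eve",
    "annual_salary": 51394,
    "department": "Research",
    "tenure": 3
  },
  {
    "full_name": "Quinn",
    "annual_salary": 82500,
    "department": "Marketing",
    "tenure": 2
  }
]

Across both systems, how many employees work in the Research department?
4

Schema mapping: "division" (system_hr2) = "department" (system_hr1) = department

Research employees in system_hr2: 2
Research employees in system_hr1: 2

Total in Research: 2 + 2 = 4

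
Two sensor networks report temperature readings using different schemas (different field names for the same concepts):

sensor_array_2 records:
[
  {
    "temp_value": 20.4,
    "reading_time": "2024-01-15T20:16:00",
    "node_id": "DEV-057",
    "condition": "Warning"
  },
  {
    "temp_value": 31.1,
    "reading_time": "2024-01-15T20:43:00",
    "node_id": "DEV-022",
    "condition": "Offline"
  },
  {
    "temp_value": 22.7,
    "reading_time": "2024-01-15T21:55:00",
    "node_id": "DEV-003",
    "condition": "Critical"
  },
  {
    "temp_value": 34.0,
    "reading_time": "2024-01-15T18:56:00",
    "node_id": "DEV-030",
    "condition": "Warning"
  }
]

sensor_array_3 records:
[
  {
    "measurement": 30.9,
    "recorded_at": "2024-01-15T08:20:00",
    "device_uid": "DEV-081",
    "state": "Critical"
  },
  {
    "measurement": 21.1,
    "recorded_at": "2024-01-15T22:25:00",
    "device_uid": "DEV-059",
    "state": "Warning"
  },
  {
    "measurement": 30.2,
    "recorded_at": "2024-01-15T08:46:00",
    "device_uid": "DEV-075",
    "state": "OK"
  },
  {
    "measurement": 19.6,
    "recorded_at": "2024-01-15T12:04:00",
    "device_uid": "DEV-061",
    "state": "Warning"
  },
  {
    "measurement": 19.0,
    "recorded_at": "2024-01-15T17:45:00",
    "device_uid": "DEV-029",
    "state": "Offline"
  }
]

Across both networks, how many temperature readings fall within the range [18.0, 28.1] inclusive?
5

Schema mapping: "temp_value" (sensor_array_2) = "measurement" (sensor_array_3) = temperature

Readings in [18.0, 28.1] from sensor_array_2: 2
Readings in [18.0, 28.1] from sensor_array_3: 3

Total count: 2 + 3 = 5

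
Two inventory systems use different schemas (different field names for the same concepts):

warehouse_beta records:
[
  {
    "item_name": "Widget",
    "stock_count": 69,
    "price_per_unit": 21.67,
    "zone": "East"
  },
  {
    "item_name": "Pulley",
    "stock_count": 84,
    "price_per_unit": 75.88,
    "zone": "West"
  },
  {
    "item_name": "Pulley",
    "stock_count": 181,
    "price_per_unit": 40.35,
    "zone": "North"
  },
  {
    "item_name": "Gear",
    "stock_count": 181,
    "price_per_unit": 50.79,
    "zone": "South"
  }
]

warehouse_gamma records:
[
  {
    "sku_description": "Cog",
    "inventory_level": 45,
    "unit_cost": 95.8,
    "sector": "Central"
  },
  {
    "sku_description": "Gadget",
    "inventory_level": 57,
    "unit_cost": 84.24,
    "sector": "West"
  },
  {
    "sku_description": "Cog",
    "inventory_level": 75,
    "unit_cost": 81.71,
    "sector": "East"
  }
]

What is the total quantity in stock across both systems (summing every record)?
692

To reconcile these schemas, identify the field holding the quantity in stock in each system:
1. In warehouse_beta it is "stock_count"
2. In warehouse_gamma it is "inventory_level"

From warehouse_beta: 69 + 84 + 181 + 181 = 515
From warehouse_gamma: 45 + 57 + 75 = 177

Total: 515 + 177 = 692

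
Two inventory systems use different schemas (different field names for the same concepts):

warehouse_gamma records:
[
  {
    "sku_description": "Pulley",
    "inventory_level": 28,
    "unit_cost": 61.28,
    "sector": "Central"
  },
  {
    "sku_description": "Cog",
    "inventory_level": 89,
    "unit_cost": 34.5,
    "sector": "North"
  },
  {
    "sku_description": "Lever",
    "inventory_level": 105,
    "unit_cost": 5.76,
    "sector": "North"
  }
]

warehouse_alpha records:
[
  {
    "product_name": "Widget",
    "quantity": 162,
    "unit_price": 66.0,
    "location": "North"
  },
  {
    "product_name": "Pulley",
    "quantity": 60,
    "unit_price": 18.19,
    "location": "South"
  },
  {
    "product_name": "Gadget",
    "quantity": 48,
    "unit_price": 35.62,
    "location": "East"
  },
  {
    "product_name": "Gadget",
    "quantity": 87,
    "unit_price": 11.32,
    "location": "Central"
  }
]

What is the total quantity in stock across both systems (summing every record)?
579

To reconcile these schemas, identify the field holding the quantity in stock in each system:
1. In warehouse_gamma it is "inventory_level"
2. In warehouse_alpha it is "quantity"

From warehouse_gamma: 28 + 89 + 105 = 222
From warehouse_alpha: 162 + 60 + 48 + 87 = 357

Total: 222 + 357 = 579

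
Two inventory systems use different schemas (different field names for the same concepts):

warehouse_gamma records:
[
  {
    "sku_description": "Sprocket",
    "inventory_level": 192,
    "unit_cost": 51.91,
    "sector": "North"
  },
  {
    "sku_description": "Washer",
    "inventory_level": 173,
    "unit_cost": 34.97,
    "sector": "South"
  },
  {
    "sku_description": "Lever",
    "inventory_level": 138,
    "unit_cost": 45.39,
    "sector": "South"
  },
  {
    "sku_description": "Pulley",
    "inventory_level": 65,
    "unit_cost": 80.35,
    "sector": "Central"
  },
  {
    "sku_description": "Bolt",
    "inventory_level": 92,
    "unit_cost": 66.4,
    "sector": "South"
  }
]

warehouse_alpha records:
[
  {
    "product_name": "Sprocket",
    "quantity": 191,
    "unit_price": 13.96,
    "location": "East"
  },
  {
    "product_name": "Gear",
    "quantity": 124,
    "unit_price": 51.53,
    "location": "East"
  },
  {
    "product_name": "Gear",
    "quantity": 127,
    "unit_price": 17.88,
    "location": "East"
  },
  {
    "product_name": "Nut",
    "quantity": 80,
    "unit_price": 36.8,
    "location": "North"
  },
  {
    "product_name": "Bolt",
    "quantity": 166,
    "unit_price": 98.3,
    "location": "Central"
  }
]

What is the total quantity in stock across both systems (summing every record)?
1348

To reconcile these schemas, identify the field holding the quantity in stock in each system:
1. In warehouse_gamma it is "inventory_level"
2. In warehouse_alpha it is "quantity"

From warehouse_gamma: 192 + 173 + 138 + 65 + 92 = 660
From warehouse_alpha: 191 + 124 + 127 + 80 + 166 = 688

Total: 660 + 688 = 1348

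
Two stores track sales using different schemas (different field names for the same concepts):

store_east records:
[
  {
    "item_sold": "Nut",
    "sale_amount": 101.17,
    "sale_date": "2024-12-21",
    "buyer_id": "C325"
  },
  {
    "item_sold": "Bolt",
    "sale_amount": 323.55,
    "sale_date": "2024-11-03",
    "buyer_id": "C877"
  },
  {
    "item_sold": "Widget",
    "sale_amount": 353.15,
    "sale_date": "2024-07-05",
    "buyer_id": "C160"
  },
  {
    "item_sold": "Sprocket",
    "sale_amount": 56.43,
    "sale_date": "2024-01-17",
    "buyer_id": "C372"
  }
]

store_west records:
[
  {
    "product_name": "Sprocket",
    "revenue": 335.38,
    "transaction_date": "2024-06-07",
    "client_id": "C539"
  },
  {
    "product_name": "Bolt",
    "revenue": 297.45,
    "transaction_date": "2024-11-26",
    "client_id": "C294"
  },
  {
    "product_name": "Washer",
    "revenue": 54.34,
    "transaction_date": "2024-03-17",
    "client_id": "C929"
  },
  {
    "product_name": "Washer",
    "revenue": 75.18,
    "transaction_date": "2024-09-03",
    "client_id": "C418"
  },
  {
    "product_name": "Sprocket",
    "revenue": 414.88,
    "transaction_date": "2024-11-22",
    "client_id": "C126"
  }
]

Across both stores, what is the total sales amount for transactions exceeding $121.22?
1724.41

Schema mapping: "sale_amount" (store_east) = "revenue" (store_west) = sale amount

Sum of sales > $121.22 in store_east: 676.7
Sum of sales > $121.22 in store_west: 1047.71

Total: 676.7 + 1047.71 = 1724.41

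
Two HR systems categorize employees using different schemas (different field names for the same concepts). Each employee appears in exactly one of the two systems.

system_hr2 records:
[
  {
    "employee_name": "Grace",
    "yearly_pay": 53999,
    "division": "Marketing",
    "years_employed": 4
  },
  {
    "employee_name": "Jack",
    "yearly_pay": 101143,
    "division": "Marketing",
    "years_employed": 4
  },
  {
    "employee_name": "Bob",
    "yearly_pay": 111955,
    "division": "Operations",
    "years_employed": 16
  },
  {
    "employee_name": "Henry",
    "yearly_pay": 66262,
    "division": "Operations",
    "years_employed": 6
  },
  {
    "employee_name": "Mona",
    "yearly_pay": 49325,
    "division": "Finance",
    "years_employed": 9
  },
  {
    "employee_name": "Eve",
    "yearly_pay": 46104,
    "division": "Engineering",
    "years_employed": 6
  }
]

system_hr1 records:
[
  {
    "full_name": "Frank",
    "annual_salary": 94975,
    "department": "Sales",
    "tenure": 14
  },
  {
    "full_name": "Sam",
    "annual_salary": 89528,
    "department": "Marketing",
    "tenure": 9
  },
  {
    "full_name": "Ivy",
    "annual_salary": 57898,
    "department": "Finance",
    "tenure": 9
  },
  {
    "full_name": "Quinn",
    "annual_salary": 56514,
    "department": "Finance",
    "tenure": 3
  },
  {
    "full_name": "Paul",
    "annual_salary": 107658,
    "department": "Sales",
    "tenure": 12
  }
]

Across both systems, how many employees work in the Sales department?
2

Schema mapping: "division" (system_hr2) = "department" (system_hr1) = department

Sales employees in system_hr2: 0
Sales employees in system_hr1: 2

Total in Sales: 0 + 2 = 2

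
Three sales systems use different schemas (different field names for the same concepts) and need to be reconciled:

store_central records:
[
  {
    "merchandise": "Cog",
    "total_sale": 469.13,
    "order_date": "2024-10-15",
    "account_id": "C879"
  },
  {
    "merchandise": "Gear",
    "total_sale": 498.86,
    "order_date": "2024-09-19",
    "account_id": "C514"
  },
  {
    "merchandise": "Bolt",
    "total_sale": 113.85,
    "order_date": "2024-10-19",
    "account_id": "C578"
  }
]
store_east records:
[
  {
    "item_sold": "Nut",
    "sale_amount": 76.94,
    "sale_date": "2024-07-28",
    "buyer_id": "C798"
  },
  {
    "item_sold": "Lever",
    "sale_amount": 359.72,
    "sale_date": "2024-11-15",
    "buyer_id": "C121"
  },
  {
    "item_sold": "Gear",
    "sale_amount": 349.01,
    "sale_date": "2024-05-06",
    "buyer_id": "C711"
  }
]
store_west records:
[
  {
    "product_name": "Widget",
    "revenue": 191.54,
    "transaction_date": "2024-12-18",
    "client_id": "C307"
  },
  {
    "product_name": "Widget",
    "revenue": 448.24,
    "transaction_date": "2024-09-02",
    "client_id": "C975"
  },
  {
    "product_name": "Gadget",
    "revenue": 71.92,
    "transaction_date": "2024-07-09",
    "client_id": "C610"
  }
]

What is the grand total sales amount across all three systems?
2579.21

Schema reconciliation - all amount fields map to sale amount:

store_central (total_sale): 1081.84
store_east (sale_amount): 785.67
store_west (revenue): 711.7

Grand total: 2579.21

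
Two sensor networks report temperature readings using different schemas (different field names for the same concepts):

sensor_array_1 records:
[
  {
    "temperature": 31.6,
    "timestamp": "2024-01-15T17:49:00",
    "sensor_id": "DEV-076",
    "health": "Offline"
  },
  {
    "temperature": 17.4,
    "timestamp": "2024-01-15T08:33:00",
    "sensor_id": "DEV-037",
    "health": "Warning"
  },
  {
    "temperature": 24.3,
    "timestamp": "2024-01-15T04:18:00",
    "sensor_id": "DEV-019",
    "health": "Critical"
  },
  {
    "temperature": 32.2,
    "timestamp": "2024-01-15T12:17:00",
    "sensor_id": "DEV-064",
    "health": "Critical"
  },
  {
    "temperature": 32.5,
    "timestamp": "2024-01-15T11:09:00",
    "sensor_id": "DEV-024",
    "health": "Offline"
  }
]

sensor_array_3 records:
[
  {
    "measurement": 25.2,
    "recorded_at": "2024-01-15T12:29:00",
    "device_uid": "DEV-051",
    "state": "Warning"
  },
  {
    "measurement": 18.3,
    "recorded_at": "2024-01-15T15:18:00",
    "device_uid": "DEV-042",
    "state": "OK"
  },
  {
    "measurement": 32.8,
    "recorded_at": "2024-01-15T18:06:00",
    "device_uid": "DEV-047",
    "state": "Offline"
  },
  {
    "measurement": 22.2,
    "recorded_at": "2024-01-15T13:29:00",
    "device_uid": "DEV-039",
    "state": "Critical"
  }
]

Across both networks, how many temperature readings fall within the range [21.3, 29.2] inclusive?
3

Schema mapping: "temperature" (sensor_array_1) = "measurement" (sensor_array_3) = temperature

Readings in [21.3, 29.2] from sensor_array_1: 1
Readings in [21.3, 29.2] from sensor_array_3: 2

Total count: 1 + 2 = 3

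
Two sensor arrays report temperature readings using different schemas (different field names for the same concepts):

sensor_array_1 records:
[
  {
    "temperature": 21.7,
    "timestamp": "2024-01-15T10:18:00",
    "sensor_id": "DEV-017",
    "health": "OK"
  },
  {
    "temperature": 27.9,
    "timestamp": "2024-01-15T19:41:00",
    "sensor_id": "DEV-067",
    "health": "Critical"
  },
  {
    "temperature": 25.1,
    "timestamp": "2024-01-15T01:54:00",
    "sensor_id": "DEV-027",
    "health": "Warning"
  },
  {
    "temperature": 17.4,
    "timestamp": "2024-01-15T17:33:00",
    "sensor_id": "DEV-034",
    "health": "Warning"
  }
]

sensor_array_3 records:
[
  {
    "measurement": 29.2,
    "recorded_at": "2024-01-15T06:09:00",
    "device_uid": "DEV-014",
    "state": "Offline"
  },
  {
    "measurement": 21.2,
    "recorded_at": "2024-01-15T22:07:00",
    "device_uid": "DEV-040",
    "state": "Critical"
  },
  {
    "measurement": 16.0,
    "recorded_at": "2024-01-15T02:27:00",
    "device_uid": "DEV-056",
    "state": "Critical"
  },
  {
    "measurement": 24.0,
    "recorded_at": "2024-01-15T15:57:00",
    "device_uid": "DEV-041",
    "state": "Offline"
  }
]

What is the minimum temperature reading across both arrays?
16.0

Schema mapping: "temperature" (sensor_array_1) = "measurement" (sensor_array_3) = temperature reading

Minimum in sensor_array_1: 17.4
Minimum in sensor_array_3: 16.0

Overall minimum: min(17.4, 16.0) = 16.0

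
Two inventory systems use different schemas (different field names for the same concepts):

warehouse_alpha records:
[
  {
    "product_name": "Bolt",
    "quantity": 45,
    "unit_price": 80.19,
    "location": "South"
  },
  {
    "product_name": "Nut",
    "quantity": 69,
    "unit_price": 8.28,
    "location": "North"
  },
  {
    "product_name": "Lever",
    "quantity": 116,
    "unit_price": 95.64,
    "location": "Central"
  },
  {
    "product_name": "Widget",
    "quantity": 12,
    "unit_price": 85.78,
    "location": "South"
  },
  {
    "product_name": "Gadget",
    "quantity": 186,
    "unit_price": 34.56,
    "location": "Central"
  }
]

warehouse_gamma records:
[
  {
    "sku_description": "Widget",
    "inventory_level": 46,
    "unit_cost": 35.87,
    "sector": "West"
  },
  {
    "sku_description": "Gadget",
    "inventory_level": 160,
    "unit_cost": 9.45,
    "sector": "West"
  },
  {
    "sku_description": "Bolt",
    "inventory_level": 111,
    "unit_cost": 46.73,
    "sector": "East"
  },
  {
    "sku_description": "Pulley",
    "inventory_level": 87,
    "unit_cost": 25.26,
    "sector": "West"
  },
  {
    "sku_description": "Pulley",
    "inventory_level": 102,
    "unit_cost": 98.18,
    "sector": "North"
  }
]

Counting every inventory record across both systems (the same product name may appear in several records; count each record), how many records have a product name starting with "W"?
2

Schema mapping: "product_name" (warehouse_alpha) = "sku_description" (warehouse_gamma) = product name

Records with product name starting with "W" in warehouse_alpha: 1
Records with product name starting with "W" in warehouse_gamma: 1

Total: 1 + 1 = 2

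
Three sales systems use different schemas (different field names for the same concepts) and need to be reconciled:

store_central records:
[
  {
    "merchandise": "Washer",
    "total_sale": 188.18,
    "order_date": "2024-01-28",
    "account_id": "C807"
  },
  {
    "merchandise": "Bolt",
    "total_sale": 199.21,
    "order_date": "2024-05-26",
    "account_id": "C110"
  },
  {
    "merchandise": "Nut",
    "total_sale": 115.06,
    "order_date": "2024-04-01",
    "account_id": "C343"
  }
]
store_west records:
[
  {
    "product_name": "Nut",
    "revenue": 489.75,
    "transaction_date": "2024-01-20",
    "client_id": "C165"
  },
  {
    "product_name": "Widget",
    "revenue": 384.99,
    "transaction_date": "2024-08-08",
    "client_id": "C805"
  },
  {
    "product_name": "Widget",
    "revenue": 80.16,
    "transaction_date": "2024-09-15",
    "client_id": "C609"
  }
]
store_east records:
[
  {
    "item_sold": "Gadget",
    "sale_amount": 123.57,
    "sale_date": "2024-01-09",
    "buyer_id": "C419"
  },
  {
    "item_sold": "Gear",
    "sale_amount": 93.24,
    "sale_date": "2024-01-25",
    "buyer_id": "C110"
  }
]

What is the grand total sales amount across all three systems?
1674.16

Schema reconciliation - all amount fields map to sale amount:

store_central (total_sale): 502.45
store_west (revenue): 954.9
store_east (sale_amount): 216.81

Grand total: 1674.16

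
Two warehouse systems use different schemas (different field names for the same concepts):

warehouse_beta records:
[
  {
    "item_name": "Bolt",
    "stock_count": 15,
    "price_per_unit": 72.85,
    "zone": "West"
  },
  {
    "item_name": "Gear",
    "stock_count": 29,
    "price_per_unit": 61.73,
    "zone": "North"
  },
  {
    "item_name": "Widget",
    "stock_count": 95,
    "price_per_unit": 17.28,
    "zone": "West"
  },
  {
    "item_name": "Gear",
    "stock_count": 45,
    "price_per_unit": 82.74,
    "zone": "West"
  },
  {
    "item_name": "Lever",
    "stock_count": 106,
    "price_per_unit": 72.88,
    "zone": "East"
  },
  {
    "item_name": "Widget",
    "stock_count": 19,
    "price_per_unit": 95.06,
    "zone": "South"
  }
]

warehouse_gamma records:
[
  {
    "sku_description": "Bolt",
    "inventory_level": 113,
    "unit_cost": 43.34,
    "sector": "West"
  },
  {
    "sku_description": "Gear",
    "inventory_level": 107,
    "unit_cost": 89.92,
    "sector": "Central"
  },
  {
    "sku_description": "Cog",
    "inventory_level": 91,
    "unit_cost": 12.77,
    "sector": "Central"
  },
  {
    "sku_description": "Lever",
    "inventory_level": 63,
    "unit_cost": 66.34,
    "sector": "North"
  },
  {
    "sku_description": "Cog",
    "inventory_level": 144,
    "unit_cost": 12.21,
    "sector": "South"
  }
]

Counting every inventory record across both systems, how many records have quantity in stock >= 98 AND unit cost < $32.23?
1

Schema mappings:
- "stock_count" (warehouse_beta) = "inventory_level" (warehouse_gamma) = quantity
- "price_per_unit" (warehouse_beta) = "unit_cost" (warehouse_gamma) = unit cost

Records meeting both conditions in warehouse_beta: 0
Records meeting both conditions in warehouse_gamma: 1

Total: 0 + 1 = 1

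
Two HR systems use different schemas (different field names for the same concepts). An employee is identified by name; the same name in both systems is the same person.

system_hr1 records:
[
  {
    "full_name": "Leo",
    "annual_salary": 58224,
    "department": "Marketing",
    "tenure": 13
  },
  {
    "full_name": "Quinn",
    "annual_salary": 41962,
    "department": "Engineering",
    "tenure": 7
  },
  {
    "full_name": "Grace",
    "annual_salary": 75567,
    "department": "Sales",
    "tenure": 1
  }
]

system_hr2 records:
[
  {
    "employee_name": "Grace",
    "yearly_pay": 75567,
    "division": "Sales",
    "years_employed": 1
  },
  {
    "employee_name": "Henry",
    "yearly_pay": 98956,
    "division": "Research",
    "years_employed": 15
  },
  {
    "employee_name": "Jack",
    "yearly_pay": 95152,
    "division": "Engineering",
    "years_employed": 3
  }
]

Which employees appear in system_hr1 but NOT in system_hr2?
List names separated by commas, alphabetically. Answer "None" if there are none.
Leo, Quinn

Schema mapping: "full_name" (system_hr1) = "employee_name" (system_hr2) = employee name

Names in system_hr1: ['Grace', 'Leo', 'Quinn']
Names in system_hr2: ['Grace', 'Henry', 'Jack']

In system_hr1 but not system_hr2: ['Leo', 'Quinn']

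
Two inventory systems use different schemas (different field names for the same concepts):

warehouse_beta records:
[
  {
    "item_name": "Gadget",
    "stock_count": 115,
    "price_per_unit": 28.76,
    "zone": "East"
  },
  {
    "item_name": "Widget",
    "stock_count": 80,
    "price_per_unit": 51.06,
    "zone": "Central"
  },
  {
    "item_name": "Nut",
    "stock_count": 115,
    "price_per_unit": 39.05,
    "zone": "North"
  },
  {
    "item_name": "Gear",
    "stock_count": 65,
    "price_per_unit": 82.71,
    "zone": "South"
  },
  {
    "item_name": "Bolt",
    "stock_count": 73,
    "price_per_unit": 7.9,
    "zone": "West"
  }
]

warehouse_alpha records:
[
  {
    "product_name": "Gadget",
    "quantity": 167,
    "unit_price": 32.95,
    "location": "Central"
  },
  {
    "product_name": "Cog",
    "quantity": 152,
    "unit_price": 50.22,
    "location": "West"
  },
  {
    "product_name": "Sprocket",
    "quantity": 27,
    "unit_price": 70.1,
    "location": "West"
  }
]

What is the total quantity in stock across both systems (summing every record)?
794

To reconcile these schemas, identify the field holding the quantity in stock in each system:
1. In warehouse_beta it is "stock_count"
2. In warehouse_alpha it is "quantity"

From warehouse_beta: 115 + 80 + 115 + 65 + 73 = 448
From warehouse_alpha: 167 + 152 + 27 = 346

Total: 448 + 346 = 794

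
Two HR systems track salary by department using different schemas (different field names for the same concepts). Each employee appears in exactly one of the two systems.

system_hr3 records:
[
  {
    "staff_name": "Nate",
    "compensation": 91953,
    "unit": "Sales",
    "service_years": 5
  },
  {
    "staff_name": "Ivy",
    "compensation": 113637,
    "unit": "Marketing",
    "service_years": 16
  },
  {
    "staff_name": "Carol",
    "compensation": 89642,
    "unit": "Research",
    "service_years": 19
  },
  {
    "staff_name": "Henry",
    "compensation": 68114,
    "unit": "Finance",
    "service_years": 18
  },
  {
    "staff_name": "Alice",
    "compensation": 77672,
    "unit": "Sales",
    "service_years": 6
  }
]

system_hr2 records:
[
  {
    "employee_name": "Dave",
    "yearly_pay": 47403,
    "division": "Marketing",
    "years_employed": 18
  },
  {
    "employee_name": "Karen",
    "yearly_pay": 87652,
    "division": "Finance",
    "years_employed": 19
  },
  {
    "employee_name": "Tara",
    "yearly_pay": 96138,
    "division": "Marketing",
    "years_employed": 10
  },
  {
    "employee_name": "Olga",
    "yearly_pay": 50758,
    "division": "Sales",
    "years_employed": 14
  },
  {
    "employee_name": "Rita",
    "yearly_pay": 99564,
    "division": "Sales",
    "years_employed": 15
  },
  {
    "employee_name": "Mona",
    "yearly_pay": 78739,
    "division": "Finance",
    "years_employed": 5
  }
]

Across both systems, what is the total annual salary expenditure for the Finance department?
234505

Schema mappings:
- "unit" (system_hr3) = "division" (system_hr2) = department
- "compensation" (system_hr3) = "yearly_pay" (system_hr2) = salary

Finance salaries from system_hr3: 68114
Finance salaries from system_hr2: 166391

Total: 68114 + 166391 = 234505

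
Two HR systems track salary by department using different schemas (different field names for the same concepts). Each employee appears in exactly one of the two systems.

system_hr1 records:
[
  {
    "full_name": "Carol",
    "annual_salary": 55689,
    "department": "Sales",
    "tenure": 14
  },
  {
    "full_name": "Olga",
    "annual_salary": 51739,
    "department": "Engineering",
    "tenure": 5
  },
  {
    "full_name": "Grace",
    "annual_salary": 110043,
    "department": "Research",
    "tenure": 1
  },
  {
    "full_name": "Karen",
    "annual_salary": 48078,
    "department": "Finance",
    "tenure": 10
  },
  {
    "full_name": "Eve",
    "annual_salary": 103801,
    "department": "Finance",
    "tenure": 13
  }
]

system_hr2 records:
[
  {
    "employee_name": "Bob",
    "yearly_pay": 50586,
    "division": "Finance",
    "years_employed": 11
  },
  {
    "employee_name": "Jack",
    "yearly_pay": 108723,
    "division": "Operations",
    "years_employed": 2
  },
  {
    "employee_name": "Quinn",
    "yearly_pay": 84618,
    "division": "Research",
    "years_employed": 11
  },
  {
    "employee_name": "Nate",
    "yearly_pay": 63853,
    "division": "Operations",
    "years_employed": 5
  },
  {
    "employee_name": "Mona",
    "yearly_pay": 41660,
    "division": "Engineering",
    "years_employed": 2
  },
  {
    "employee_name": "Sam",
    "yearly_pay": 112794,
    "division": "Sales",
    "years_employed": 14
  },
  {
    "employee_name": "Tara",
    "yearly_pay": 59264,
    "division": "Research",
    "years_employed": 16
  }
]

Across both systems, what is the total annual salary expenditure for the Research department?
253925

Schema mappings:
- "department" (system_hr1) = "division" (system_hr2) = department
- "annual_salary" (system_hr1) = "yearly_pay" (system_hr2) = salary

Research salaries from system_hr1: 110043
Research salaries from system_hr2: 143882

Total: 110043 + 143882 = 253925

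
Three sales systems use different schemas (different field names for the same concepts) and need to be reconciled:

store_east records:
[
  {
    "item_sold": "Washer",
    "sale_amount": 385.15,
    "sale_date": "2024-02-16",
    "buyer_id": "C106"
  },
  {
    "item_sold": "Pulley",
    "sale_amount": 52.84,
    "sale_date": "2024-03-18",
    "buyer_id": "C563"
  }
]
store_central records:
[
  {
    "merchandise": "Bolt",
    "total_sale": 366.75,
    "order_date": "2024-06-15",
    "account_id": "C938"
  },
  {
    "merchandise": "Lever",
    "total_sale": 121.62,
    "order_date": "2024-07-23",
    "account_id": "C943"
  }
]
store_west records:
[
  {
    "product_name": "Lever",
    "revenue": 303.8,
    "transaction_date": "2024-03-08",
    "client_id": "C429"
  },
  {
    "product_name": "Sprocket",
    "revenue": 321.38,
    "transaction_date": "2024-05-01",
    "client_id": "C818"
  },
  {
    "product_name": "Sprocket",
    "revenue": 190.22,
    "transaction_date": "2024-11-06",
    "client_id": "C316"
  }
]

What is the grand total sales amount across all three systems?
1741.76

Schema reconciliation - all amount fields map to sale amount:

store_east (sale_amount): 437.99
store_central (total_sale): 488.37
store_west (revenue): 815.4

Grand total: 1741.76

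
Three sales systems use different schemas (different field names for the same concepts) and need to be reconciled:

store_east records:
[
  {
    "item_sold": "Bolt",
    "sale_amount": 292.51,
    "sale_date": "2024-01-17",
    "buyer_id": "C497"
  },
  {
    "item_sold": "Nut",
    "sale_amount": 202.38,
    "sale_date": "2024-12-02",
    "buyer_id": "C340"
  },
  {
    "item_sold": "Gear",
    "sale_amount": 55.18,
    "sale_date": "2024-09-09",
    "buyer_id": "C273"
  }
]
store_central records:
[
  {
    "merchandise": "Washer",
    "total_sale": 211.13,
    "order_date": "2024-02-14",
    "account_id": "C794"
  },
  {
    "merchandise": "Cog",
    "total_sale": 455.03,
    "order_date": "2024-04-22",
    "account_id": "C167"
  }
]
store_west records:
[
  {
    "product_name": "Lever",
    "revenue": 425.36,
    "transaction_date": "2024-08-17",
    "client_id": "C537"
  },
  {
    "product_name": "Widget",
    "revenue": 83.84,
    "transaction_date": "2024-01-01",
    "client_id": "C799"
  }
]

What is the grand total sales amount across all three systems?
1725.43

Schema reconciliation - all amount fields map to sale amount:

store_east (sale_amount): 550.07
store_central (total_sale): 666.16
store_west (revenue): 509.2

Grand total: 1725.43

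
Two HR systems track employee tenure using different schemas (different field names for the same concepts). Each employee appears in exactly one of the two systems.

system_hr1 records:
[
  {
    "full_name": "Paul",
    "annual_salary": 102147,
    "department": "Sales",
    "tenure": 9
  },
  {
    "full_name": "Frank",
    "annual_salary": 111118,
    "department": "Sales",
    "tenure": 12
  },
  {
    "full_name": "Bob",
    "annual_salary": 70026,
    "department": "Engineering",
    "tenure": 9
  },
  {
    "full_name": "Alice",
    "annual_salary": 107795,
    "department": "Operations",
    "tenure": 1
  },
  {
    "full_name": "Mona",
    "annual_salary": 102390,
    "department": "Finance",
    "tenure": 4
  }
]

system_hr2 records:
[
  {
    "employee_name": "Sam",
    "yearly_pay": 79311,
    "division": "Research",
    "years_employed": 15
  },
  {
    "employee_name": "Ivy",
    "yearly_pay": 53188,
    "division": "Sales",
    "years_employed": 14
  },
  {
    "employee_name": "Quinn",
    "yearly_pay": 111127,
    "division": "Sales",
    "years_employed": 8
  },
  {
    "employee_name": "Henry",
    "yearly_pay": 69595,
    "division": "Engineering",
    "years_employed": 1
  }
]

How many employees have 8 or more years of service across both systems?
6

Reconcile schemas: "tenure" (system_hr1) = "years_employed" (system_hr2) = years of service

From system_hr1: 3 employees with >= 8 years
From system_hr2: 3 employees with >= 8 years

Total: 3 + 3 = 6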